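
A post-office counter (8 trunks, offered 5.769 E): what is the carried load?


B(8,5.769) = 0.109206 (Erlang-B)
Carried load = a(1 − B) = 5.769·(1 − 0.109206) = 5.769·0.890794 = 5.1390 E

Final: 5.1390 Erlangs


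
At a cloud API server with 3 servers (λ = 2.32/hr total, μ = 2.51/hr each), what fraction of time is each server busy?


ρ = λ/(cμ) = 2.32/(3·2.51) = 2.32/7.53 = 0.3081

Final: 0.3081


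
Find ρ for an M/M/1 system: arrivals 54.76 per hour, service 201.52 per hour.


ρ = λ/μ = 54.76/201.52 = 0.2717

Final: 0.2717


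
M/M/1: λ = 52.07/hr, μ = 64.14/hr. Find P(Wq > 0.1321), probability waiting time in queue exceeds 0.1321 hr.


ρ = 52.07/64.14 = 0.8118
P(Wq > t) = ρ·e^{−(μ−λ)t} = 0.8118·e^{−1.5944}
= 0.8118·0.203021 = 0.164816

Final: 0.164816


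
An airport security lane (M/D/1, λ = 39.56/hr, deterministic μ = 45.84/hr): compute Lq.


ρ = 39.56/45.84 = 0.8630
M/D/1: Lq = ρ²/(2(1−ρ)) = 0.7448/(2·0.1370) = 2.71818

Final: 2.71818


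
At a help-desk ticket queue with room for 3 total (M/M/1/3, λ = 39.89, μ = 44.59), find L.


ρ = 39.89/44.59 = 0.8946
L = ρ[1 − (K+1)ρ^K + Kρ^(K+1)] / [(1−ρ)(1−ρ^(K+1))]
Numerator: 0.8946·(1 − 4·0.715945 + 3·0.640481) = 0.051585
Denominator: (0.1054)·(0.359519) = 0.037895
L = 0.051585/0.037895 = 1.3613

Final: 1.3613


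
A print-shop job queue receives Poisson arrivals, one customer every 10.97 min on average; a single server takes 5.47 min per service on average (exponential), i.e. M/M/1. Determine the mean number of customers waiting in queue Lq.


λ = 60/10.97 = 5.4695 /hr
μ = 60/5.47 = 10.9689 /hr
ρ = λ/μ = 5.4695/10.9689 = 0.4986
Lq = ρ²/(1−ρ) = 0.2486/0.5014 = 0.4959

Final: 0.4959


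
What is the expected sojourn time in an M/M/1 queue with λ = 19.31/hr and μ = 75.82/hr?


W = 1/(μ−λ) = 1/(75.82 − 19.31) = 1/56.51 = 0.01770 hr

Final: 0.01770 hr


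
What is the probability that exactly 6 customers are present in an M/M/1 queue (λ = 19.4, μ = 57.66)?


ρ = 19.4/57.66 = 0.3365
P_n = (1−ρ)·ρ^n = (1 − 0.3365)·0.3365^6 = 0.6635·0.001451 = 0.0009626

Final: 0.0009626


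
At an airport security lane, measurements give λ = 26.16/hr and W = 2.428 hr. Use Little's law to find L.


L = λW = 26.16·2.428 = 63.5165

Final: 63.5165


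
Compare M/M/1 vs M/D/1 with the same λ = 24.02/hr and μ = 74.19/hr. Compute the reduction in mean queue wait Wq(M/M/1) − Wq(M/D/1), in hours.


ρ = 24.02/74.19 = 0.3238
Wq(M/M/1) = ρ/(μ−λ) = 0.3238/50.17 = 0.006453 hr
Wq(M/D/1) = ρ/(2(μ−λ)) = 0.003227 hr
Savings = 0.006453 − 0.003227 = 0.003227 hr

Final: 0.003227 hr


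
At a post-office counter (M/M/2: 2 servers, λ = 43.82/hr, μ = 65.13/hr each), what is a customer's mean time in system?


a = 0.6728; ρ = 0.3364; P₀ = 0.496553
Lq = P₀·a^c·ρ/(c!(1−ρ)²) = 0.08586
Wq = Lq/λ = 0.08586/43.82 = 0.001959 hr
W = Wq + 1/μ = 0.001959 + 0.01535 = 0.01731 hr

Final: 0.01731 hr


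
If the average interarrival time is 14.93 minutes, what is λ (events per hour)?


λ = 1/(interarrival time) in consistent units.
1 hour = 60 min, so λ = 60/14.93 = 4.0188 per hour

Final: 4.0188 /hr


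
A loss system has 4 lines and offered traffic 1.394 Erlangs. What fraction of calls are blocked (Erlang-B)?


B(c,a) = (a^c/c!) / Σ_{k=0}^{c} a^k/k!
a^4/4! = 0.157340
Σ terms (k=0..4): 1.00000 + 1.39400 + 0.97162 + 0.45148 + 0.15734 = 3.974437
B = 0.157340/3.974437 = 0.039588

Final: 0.039588


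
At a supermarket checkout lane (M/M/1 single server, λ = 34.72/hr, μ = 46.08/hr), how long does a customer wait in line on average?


ρ = 34.72/46.08 = 0.7535
Wq = ρ/(μ−λ) = 0.7535/(46.08 − 34.72) = 0.7535/11.36 = 0.06633 hr

Final: 0.06633 hr


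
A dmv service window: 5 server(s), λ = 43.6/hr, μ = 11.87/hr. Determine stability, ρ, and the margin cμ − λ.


Total capacity cμ = 5·11.87 = 59.35/hr
ρ = λ/(cμ) = 43.6/59.35 = 0.7346
Stable ⇔ ρ < 1: YES
Spare capacity = cμ − λ = 59.35 − 43.6 = 15.75/hr

Final: ρ = 0.7346; stable; margin = 15.75/hr


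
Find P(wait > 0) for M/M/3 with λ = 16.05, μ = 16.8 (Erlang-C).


a = λ/μ = 0.9554; ρ = a/3 = 0.3185
P₀ = 0.380961 (from M/M/c formula)
C(c,a) = [a^c/(c!(1−ρ))]·P₀ = [0.87196/(6·0.6815)]·0.380961
= 0.21323·0.380961 = 0.081233

Final: 0.081233


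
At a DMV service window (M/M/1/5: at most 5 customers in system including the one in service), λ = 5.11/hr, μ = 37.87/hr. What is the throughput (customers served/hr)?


ρ = 0.1349; P_K = (1−ρ)ρ^5/(1−ρ^6) = 0.00003870
λ_eff = λ(1 − P_K) = 5.11·(1 − 0.00003870) = 5.11·0.999961 = 5.1098 /hr

Final: 5.1098 /hr


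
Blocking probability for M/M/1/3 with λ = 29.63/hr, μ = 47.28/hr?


ρ = λ/μ = 29.63/47.28 = 0.6267
P_K = (1−ρ)ρ^K/(1−ρ^(K+1)) = (0.3733·0.246129)/(1 − 0.154247)
= 0.091882/0.845753 = 0.108639

Final: 0.108639


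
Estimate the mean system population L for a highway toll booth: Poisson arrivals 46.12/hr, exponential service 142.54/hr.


ρ = λ/μ = 46.12/142.54 = 0.3236
L = ρ/(1−ρ) = 0.3236/(1 − 0.3236) = 0.3236/0.6764 = 0.4783

Final: 0.4783


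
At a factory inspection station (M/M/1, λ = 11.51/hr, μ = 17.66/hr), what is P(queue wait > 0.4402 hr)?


ρ = 11.51/17.66 = 0.6518
P(Wq > t) = ρ·e^{−(μ−λ)t} = 0.6518·e^{−2.7072}
= 0.6518·0.066721 = 0.043486

Final: 0.043486


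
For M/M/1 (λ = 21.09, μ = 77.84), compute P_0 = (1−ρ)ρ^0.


ρ = 21.09/77.84 = 0.2709
P_n = (1−ρ)·ρ^n = (1 − 0.2709)·0.2709^0 = 0.7291·1.000000 = 0.729060

Final: 0.729060


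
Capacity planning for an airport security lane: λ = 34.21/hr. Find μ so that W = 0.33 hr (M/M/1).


W = 1/(μ−λ) ⇒ μ − λ = 1/W = 1/0.33 = 3.0303
μ = λ + 1/W = 34.21 + 3.0303 = 37.2403 per hr

Final: 37.2403 /hr


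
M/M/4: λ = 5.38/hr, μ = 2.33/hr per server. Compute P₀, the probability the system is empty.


a = λ/μ = 5.38/2.33 = 2.3090; ρ = a/c = 0.5773
Σ_{k=0}^{3} a^k/k! (terms k=0..3) = 1.00000 + 2.30901 + 2.66577 + 2.05177 = 8.02655
Tail: a^4/(4!(1−ρ)) = 28.42532/(24·0.4227) = 2.80165
P₀ = 1/(8.02655 + 2.80165) = 1/10.82820 = 0.092351

Final: 0.092351


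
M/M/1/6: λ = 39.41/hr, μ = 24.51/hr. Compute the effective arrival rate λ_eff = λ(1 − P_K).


ρ = 1.6079; P_K = (1−ρ)ρ^6/(1−ρ^7) = 0.392191
λ_eff = λ(1 − P_K) = 39.41·(1 − 0.392191) = 39.41·0.607809 = 23.9538 /hr

Final: 23.9538 /hr


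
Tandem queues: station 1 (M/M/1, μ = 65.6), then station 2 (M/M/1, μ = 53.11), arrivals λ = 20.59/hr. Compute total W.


Each node sees arrival rate λ = 20.59/hr (tandem ⇒ throughput preserved).
W₁ = 1/(μ₁−λ) = 1/(65.6−20.59) = 0.02222 hr
W₂ = 1/(μ₂−λ) = 1/(53.11−20.59) = 0.03075 hr
W_total = W₁ + W₂ = 0.02222 + 0.03075 = 0.05297 hr

Final: 0.05297 hr


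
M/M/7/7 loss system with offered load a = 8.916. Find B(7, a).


B(c,a) = (a^c/c!) / Σ_{k=0}^{c} a^k/k!
a^7/7! = 888.709622
Σ terms (k=0..7): 1.00000 + 8.91600 + 39.74753 + 118.12965 + 263.31100 + 469.53617 + 697.73075 + 888.70962 = 2487.080718
B = 888.709622/2487.080718 = 0.357330

Final: 0.357330


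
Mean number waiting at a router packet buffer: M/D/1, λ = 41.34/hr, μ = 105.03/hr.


ρ = 41.34/105.03 = 0.3936
M/D/1: Lq = ρ²/(2(1−ρ)) = 0.1549/(2·0.6064) = 0.12774

Final: 0.12774


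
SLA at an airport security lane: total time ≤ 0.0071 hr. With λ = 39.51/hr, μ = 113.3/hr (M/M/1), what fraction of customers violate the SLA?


W ~ Exponential(μ−λ) for M/M/1.
μ − λ = 113.3 − 39.51 = 73.7900
P(W > t) = e^{−(μ−λ)t} = e^{−0.5239} = 0.592201

Final: 0.592201


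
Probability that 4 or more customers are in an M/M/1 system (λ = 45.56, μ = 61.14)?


ρ = 45.56/61.14 = 0.7452
P(N ≥ n) = ρ^n = 0.7452^4 = 0.308342

Final: 0.308342


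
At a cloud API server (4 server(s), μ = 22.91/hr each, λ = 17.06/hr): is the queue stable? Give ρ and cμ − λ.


Total capacity cμ = 4·22.91 = 91.64/hr
ρ = λ/(cμ) = 17.06/91.64 = 0.1862
Stable ⇔ ρ < 1: YES
Spare capacity = cμ − λ = 91.64 − 17.06 = 74.58/hr

Final: ρ = 0.1862; stable; margin = 74.58/hr


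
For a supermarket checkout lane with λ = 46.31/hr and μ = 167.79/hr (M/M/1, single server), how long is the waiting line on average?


ρ = 46.31/167.79 = 0.2760
Lq = ρ²/(1−ρ) = 0.07618/0.7240 = 0.1052

Final: 0.1052


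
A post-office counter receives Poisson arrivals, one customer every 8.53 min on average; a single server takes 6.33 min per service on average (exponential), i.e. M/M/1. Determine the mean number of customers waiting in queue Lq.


λ = 60/8.53 = 7.0340 /hr
μ = 60/6.33 = 9.4787 /hr
ρ = λ/μ = 7.0340/9.4787 = 0.7421
Lq = ρ²/(1−ρ) = 0.5507/0.2579 = 2.1352

Final: 2.1352


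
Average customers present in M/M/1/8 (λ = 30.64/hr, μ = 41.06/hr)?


ρ = 30.64/41.06 = 0.7462
L = ρ[1 − (K+1)ρ^K + Kρ^(K+1)] / [(1−ρ)(1−ρ^(K+1))]
Numerator: 0.7462·(1 − 9·0.096152 + 8·0.071751) = 0.528805
Denominator: (0.2538)·(0.928249) = 0.235566
L = 0.528805/0.235566 = 2.2448

Final: 2.2448


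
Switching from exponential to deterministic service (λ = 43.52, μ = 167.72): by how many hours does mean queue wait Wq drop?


ρ = 43.52/167.72 = 0.2595
Wq(M/M/1) = ρ/(μ−λ) = 0.2595/124.20 = 0.002089 hr
Wq(M/D/1) = ρ/(2(μ−λ)) = 0.001045 hr
Savings = 0.002089 − 0.001045 = 0.001045 hr

Final: 0.001045 hr


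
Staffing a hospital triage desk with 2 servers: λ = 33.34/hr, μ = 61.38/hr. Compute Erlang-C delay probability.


a = λ/μ = 0.5432; ρ = a/2 = 0.2716
P₀ = 0.572838 (from M/M/c formula)
C(c,a) = [a^c/(c!(1−ρ))]·P₀ = [0.29504/(2·0.7284)]·0.572838
= 0.20252·0.572838 = 0.116012

Final: 0.116012


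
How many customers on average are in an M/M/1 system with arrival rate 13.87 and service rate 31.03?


ρ = λ/μ = 13.87/31.03 = 0.4470
L = ρ/(1−ρ) = 0.4470/(1 − 0.4470) = 0.4470/0.5530 = 0.8083

Final: 0.8083


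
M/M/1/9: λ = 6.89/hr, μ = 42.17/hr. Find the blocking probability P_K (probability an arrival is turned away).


ρ = λ/μ = 6.89/42.17 = 0.1634
P_K = (1−ρ)ρ^K/(1−ρ^(K+1)) = (0.8366·0.00000008297)/(1 − 0.00000001356)
= 0.00000006942/1.000000 = 0.00000006942

Final: 0.00000006942


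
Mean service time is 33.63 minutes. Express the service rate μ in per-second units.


μ = 1/(service time) in consistent units.
1 second = 0.0166667 min, so μ = 0.0166667/33.63 = 0.0004956 per second

Final: 0.0004956 /sec


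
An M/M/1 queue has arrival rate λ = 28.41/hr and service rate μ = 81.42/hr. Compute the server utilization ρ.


ρ = λ/μ = 28.41/81.42 = 0.3489

Final: 0.3489


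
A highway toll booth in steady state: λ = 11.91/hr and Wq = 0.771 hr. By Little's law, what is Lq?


Lq = λWq = 11.91·0.771 = 9.1826

Final: 9.1826


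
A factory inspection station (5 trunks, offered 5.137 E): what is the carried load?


B(5,5.137) = 0.295883 (Erlang-B)
Carried load = a(1 − B) = 5.137·(1 − 0.295883) = 5.137·0.704117 = 3.6170 E

Final: 3.6170 Erlangs


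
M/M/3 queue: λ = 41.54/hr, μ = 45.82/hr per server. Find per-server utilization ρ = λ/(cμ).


ρ = λ/(cμ) = 41.54/(3·45.82) = 41.54/137.46 = 0.3022

Final: 0.3022


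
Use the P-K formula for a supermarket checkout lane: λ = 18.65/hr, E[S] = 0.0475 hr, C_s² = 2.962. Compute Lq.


ρ = λ·E[S] = 18.65·0.0475 = 0.8859
Lq = ρ²(1+C_s²)/(2(1−ρ)) = 0.7848·(1+2.962)/(2·0.1141)
= 0.7848·3.9620/0.2283 = 13.62224

Final: 13.62224


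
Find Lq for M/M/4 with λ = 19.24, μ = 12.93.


a = λ/μ = 1.4880; ρ = a/4 = 0.3720
P₀ = 0.223738
Lq = P₀·a^c·ρ / (c!·(1−ρ)²) = 0.223738·4.90260·0.3720/(24·0.39438)
= 0.04311

Final: 0.04311


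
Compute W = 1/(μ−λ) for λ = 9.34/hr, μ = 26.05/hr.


W = 1/(μ−λ) = 1/(26.05 − 9.34) = 1/16.71 = 0.05984 hr

Final: 0.05984 hr


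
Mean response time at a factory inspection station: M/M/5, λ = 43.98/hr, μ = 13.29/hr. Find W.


a = 3.3093; ρ = 0.6619; P₀ = 0.032677
Lq = P₀·a^c·ρ/(c!(1−ρ)²) = 0.62555
Wq = Lq/λ = 0.62555/43.98 = 0.01422 hr
W = Wq + 1/μ = 0.01422 + 0.07524 = 0.08947 hr

Final: 0.08947 hr


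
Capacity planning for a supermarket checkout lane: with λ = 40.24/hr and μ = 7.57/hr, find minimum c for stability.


Stability requires cμ > λ ⇔ c > λ/μ.
λ/μ = 40.24/7.57 = 5.3157
Minimum integer c = ⌊5.3157⌋ + 1 = 6
Check: 6·7.57 = 45.42 > 40.24, while 5·7.57 = 37.85 ≤ 40.24

Final: 6 servers


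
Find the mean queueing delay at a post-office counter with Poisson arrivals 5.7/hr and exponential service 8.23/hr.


ρ = 5.7/8.23 = 0.6926
Wq = ρ/(μ−λ) = 0.6926/(8.23 − 5.7) = 0.6926/2.53 = 0.2738 hr

Final: 0.2738 hr


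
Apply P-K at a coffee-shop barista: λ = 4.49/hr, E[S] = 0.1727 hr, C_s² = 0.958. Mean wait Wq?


ρ = λ·E[S] = 4.49·0.1727 = 0.7754
E[S²] = E[S]²(1+C_s²) = 0.1727²·(1+0.958) = 0.058398
Wq = λ·E[S²]/(2(1−ρ)) = 4.49·0.058398/(2·0.2246) = 0.58378 hr

Final: 0.58378 hr


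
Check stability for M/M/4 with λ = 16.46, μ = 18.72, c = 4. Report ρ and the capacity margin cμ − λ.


Total capacity cμ = 4·18.72 = 74.88/hr
ρ = λ/(cμ) = 16.46/74.88 = 0.2198
Stable ⇔ ρ < 1: YES
Spare capacity = cμ − λ = 74.88 − 16.46 = 58.42/hr

Final: ρ = 0.2198; stable; margin = 58.42/hr


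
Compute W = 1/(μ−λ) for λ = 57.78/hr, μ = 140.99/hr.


W = 1/(μ−λ) = 1/(140.99 − 57.78) = 1/83.21 = 0.01202 hr

Final: 0.01202 hr


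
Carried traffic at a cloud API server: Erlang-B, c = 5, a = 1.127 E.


B(5,1.127) = 0.004914 (Erlang-B)
Carried load = a(1 − B) = 1.127·(1 − 0.004914) = 1.127·0.995086 = 1.1215 E

Final: 1.1215 Erlangs


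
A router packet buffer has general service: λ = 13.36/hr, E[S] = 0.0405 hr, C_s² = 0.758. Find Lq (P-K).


ρ = λ·E[S] = 13.36·0.0405 = 0.5411
Lq = ρ²(1+C_s²)/(2(1−ρ)) = 0.2928·(1+0.758)/(2·0.4589)
= 0.2928·1.7580/0.9178 = 0.56076

Final: 0.56076


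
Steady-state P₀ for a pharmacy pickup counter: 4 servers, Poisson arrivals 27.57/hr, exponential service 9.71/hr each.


a = λ/μ = 27.57/9.71 = 2.8393; ρ = a/c = 0.7098
Σ_{k=0}^{3} a^k/k! (terms k=0..3) = 1.00000 + 2.83934 + 4.03093 + 3.81506 = 11.68533
Tail: a^4/(4!(1−ρ)) = 64.99353/(24·0.2902) = 9.33285
P₀ = 1/(11.68533 + 9.33285) = 1/21.01818 = 0.047578

Final: 0.047578


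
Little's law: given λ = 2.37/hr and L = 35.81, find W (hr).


W = L/λ = 35.81/2.37 = 15.1097 hr

Final: 15.1097 hr


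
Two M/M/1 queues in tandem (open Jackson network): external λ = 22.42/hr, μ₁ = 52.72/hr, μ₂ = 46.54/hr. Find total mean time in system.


Each node sees arrival rate λ = 22.42/hr (tandem ⇒ throughput preserved).
W₁ = 1/(μ₁−λ) = 1/(52.72−22.42) = 0.03300 hr
W₂ = 1/(μ₂−λ) = 1/(46.54−22.42) = 0.04146 hr
W_total = W₁ + W₂ = 0.03300 + 0.04146 = 0.07446 hr

Final: 0.07446 hr


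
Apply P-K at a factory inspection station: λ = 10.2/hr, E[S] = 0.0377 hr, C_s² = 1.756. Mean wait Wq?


ρ = λ·E[S] = 10.2·0.0377 = 0.3845
E[S²] = E[S]²(1+C_s²) = 0.0377²·(1+1.756) = 0.003917
Wq = λ·E[S²]/(2(1−ρ)) = 10.2·0.003917/(2·0.6155) = 0.03246 hr

Final: 0.03246 hr


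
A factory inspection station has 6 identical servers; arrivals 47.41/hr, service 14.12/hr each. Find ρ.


ρ = λ/(cμ) = 47.41/(6·14.12) = 47.41/84.72 = 0.5596

Final: 0.5596


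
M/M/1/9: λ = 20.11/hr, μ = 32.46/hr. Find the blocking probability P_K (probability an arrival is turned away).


ρ = λ/μ = 20.11/32.46 = 0.6195
P_K = (1−ρ)ρ^K/(1−ρ^(K+1)) = (0.3805·0.013445)/(1 − 0.008330)
= 0.005116/0.991670 = 0.005158

Final: 0.005158


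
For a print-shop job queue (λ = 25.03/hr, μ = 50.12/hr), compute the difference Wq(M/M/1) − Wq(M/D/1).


ρ = 25.03/50.12 = 0.4994
Wq(M/M/1) = ρ/(μ−λ) = 0.4994/25.09 = 0.01990 hr
Wq(M/D/1) = ρ/(2(μ−λ)) = 0.009952 hr
Savings = 0.01990 − 0.009952 = 0.009952 hr

Final: 0.009952 hr


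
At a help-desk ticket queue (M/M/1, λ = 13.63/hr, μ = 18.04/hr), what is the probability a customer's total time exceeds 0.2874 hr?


W ~ Exponential(μ−λ) for M/M/1.
μ − λ = 18.04 − 13.63 = 4.4100
P(W > t) = e^{−(μ−λ)t} = e^{−1.2674} = 0.281553

Final: 0.281553


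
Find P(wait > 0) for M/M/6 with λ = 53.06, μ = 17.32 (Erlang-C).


a = λ/μ = 3.0635; ρ = a/6 = 0.5106
P₀ = 0.045845 (from M/M/c formula)
C(c,a) = [a^c/(c!(1−ρ))]·P₀ = [826.63949/(720·0.4894)]·0.045845
= 2.34588·0.045845 = 0.107548

Final: 0.107548


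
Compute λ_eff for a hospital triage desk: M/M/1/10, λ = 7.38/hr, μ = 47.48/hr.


ρ = 0.1554; P_K = (1−ρ)ρ^10/(1−ρ^11) = 0.000000006952
λ_eff = λ(1 − P_K) = 7.38·(1 − 0.000000006952) = 7.38·1.000000 = 7.3800 /hr

Final: 7.3800 /hr


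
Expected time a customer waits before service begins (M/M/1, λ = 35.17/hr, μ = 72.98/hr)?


ρ = 35.17/72.98 = 0.4819
Wq = ρ/(μ−λ) = 0.4819/(72.98 − 35.17) = 0.4819/37.81 = 0.01275 hr

Final: 0.01275 hr


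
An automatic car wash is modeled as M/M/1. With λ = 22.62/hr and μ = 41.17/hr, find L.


ρ = λ/μ = 22.62/41.17 = 0.5494
L = ρ/(1−ρ) = 0.5494/(1 − 0.5494) = 0.5494/0.4506 = 1.2194

Final: 1.2194


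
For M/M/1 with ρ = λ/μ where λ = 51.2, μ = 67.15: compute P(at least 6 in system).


ρ = 51.2/67.15 = 0.7625
P(N ≥ n) = ρ^n = 0.7625^6 = 0.196491

Final: 0.196491


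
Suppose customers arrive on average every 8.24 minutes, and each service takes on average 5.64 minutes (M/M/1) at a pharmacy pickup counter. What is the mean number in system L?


λ = 60/8.24 = 7.2816 /hr
μ = 60/5.64 = 10.6383 /hr
ρ = λ/μ = 7.2816/10.6383 = 0.6845
L = ρ/(1−ρ) = 0.6845/0.3155 = 2.1692

Final: 2.1692


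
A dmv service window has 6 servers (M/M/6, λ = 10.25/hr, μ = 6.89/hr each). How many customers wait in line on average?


a = λ/μ = 1.4877; ρ = a/6 = 0.2479
P₀ = 0.225846
Lq = P₀·a^c·ρ / (c!·(1−ρ)²) = 0.225846·10.83996·0.2479/(720·0.56559)
= 0.001491

Final: 0.001491


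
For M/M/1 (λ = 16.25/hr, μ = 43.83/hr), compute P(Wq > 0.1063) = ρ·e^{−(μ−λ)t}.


ρ = 16.25/43.83 = 0.3708
P(Wq > t) = ρ·e^{−(μ−λ)t} = 0.3708·e^{−2.9318}
= 0.3708·0.053303 = 0.019762

Final: 0.019762


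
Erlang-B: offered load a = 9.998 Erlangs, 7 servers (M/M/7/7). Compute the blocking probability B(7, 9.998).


B(c,a) = (a^c/c!) / Σ_{k=0}^{c} a^k/k!
a^7/7! = 1981.350872
Σ terms (k=0..7): 1.00000 + 9.99800 + 49.98000 + 166.56669 + 416.33343 + 832.50033 + 1387.22306 + 1981.35087 = 4844.952383
B = 1981.350872/4844.952383 = 0.408952

Final: 0.408952


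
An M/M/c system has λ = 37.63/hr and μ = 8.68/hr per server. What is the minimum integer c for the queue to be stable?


Stability requires cμ > λ ⇔ c > λ/μ.
λ/μ = 37.63/8.68 = 4.3353
Minimum integer c = ⌊4.3353⌋ + 1 = 5
Check: 5·8.68 = 43.40 > 37.63, while 4·8.68 = 34.72 ≤ 37.63

Final: 5 servers


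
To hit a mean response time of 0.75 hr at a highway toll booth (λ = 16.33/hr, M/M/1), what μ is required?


W = 1/(μ−λ) ⇒ μ − λ = 1/W = 1/0.75 = 1.3333
μ = λ + 1/W = 16.33 + 1.3333 = 17.6633 per hr

Final: 17.6633 /hr


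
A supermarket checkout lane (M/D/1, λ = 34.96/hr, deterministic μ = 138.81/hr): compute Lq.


ρ = 34.96/138.81 = 0.2519
M/D/1: Lq = ρ²/(2(1−ρ)) = 0.06343/(2·0.7481) = 0.04239

Final: 0.04239


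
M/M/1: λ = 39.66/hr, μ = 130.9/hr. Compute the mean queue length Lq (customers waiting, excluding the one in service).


ρ = 39.66/130.9 = 0.3030
Lq = ρ²/(1−ρ) = 0.09180/0.6970 = 0.1317

Final: 0.1317


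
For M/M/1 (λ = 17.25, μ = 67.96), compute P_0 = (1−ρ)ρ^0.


ρ = 17.25/67.96 = 0.2538
P_n = (1−ρ)·ρ^n = (1 − 0.2538)·0.2538^0 = 0.7462·1.000000 = 0.746174

Final: 0.746174


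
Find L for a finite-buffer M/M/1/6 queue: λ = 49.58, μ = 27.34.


ρ = 49.58/27.34 = 1.8135
L = ρ[1 − (K+1)ρ^K + Kρ^(K+1)] / [(1−ρ)(1−ρ^(K+1))]
Numerator: 1.8135·(1 − 7·35.567069 + 6·64.499461) = 252.120439
Denominator: (-0.8135)·(-63.499461) = 51.654280
L = 252.120439/51.654280 = 4.8809

Final: 4.8809


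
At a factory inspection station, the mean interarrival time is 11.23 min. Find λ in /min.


λ = 1/(interarrival time) in consistent units.
1 minute = 1 min, so λ = 1/11.23 = 0.08905 per minute

Final: 0.08905 /min


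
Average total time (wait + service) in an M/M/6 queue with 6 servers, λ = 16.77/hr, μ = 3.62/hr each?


a = 4.6326; ρ = 0.7721; P₀ = 0.007684
Lq = P₀·a^c·ρ/(c!(1−ρ)²) = 1.56812
Wq = Lq/λ = 1.56812/16.77 = 0.09351 hr
W = Wq + 1/μ = 0.09351 + 0.27624 = 0.36975 hr

Final: 0.36975 hr


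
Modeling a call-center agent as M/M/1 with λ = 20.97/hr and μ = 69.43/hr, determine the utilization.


ρ = λ/μ = 20.97/69.43 = 0.3020

Final: 0.3020


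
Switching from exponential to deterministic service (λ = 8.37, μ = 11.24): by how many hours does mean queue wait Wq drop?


ρ = 8.37/11.24 = 0.7447
Wq(M/M/1) = ρ/(μ−λ) = 0.7447/2.87 = 0.25946 hr
Wq(M/D/1) = ρ/(2(μ−λ)) = 0.12973 hr
Savings = 0.25946 − 0.12973 = 0.12973 hr

Final: 0.12973 hr


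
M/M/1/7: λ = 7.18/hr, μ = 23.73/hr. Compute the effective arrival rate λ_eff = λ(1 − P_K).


ρ = 0.3026; P_K = (1−ρ)ρ^7/(1−ρ^8) = 0.0001619
λ_eff = λ(1 − P_K) = 7.18·(1 − 0.0001619) = 7.18·0.999838 = 7.1788 /hr

Final: 7.1788 /hr


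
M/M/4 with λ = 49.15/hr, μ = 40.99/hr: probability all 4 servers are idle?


a = λ/μ = 49.15/40.99 = 1.1991; ρ = a/c = 0.2998
Σ_{k=0}^{3} a^k/k! (terms k=0..3) = 1.00000 + 1.19907 + 0.71889 + 0.28733 = 3.20529
Tail: a^4/(4!(1−ρ)) = 2.06720/(24·0.7002) = 0.12301
P₀ = 1/(3.20529 + 0.12301) = 1/3.32830 = 0.300454

Final: 0.300454


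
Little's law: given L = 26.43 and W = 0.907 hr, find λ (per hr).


λ = L/W = 26.43/0.907 = 29.1400 /hr

Final: 29.1400 /hr


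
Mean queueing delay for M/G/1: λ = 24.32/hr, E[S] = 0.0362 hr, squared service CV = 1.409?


ρ = λ·E[S] = 24.32·0.0362 = 0.8804
E[S²] = E[S]²(1+C_s²) = 0.0362²·(1+1.409) = 0.003157
Wq = λ·E[S²]/(2(1−ρ)) = 24.32·0.003157/(2·0.1196) = 0.32092 hr

Final: 0.32092 hr


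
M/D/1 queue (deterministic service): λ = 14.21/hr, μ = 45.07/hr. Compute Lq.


ρ = 14.21/45.07 = 0.3153
M/D/1: Lq = ρ²/(2(1−ρ)) = 0.09941/(2·0.6847) = 0.07259

Final: 0.07259


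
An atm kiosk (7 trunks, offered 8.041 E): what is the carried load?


B(7,8.041) = 0.310474 (Erlang-B)
Carried load = a(1 − B) = 8.041·(1 − 0.310474) = 8.041·0.689526 = 5.5445 E

Final: 5.5445 Erlangs


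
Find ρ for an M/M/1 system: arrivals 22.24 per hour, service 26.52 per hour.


ρ = λ/μ = 22.24/26.52 = 0.8386

Final: 0.8386


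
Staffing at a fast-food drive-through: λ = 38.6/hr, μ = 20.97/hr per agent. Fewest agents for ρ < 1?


Stability requires cμ > λ ⇔ c > λ/μ.
λ/μ = 38.6/20.97 = 1.8407
Minimum integer c = ⌊1.8407⌋ + 1 = 2
Check: 2·20.97 = 41.94 > 38.6, while 1·20.97 = 20.97 ≤ 38.6

Final: 2 servers


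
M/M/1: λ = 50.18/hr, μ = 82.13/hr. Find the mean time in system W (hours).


W = 1/(μ−λ) = 1/(82.13 − 50.18) = 1/31.95 = 0.03130 hr

Final: 0.03130 hr


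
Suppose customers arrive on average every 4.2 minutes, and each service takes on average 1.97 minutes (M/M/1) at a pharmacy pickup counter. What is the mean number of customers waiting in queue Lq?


λ = 60/4.2 = 14.2857 /hr
μ = 60/1.97 = 30.4569 /hr
ρ = λ/μ = 14.2857/30.4569 = 0.4690
Lq = ρ²/(1−ρ) = 0.2200/0.5310 = 0.4144

Final: 0.4144


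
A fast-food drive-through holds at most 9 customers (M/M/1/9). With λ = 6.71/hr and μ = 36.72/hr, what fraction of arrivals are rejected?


ρ = λ/μ = 6.71/36.72 = 0.1827
P_K = (1−ρ)ρ^K/(1−ρ^(K+1)) = (0.8173·0.0000002272)/(1 − 0.00000004151)
= 0.0000001857/1.000000 = 0.0000001857

Final: 0.0000001857


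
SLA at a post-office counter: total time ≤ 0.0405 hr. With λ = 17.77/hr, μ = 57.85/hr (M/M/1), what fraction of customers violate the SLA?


W ~ Exponential(μ−λ) for M/M/1.
μ − λ = 57.85 − 17.77 = 40.0800
P(W > t) = e^{−(μ−λ)t} = e^{−1.6232} = 0.197259

Final: 0.197259


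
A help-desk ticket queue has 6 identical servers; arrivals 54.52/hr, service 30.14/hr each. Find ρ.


ρ = λ/(cμ) = 54.52/(6·30.14) = 54.52/180.84 = 0.3015

Final: 0.3015


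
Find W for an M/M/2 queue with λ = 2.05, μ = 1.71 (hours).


a = 1.1988; ρ = 0.5994; P₀ = 0.250457
Lq = P₀·a^c·ρ/(c!(1−ρ)²) = 0.67229
Wq = Lq/λ = 0.67229/2.05 = 0.32795 hr
W = Wq + 1/μ = 0.32795 + 0.58480 = 0.91274 hr

Final: 0.91274 hr


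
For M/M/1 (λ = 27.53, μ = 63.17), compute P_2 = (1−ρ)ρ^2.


ρ = 27.53/63.17 = 0.4358
P_n = (1−ρ)·ρ^n = (1 − 0.4358)·0.4358^2 = 0.5642·0.189929 = 0.107156

Final: 0.107156


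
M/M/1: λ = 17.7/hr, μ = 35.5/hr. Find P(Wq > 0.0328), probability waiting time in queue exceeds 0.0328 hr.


ρ = 17.7/35.5 = 0.4986
P(Wq > t) = ρ·e^{−(μ−λ)t} = 0.4986·e^{−0.5838}
= 0.4986·0.557752 = 0.278091

Final: 0.278091


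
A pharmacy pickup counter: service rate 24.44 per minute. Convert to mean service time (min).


Mean service time = 1/μ = 1/24.44 minute = 0.04092 minute
In minutes: 0.04092 × 1 = 0.04092 min

Final: 0.04092 min


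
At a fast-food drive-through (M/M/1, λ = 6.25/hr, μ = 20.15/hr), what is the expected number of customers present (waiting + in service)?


ρ = λ/μ = 6.25/20.15 = 0.3102
L = ρ/(1−ρ) = 0.3102/(1 − 0.3102) = 0.3102/0.6898 = 0.4496

Final: 0.4496


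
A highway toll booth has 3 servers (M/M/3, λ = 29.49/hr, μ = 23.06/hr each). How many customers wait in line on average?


a = λ/μ = 1.2788; ρ = a/3 = 0.4263
P₀ = 0.269970
Lq = P₀·a^c·ρ / (c!·(1−ρ)²) = 0.269970·2.09144·0.4263/(6·0.32916)
= 0.12187

Final: 0.12187


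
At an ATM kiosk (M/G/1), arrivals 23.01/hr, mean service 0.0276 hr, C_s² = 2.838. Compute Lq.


ρ = λ·E[S] = 23.01·0.0276 = 0.6351
Lq = ρ²(1+C_s²)/(2(1−ρ)) = 0.4033·(1+2.838)/(2·0.3649)
= 0.4033·3.8380/0.7298 = 2.12092

Final: 2.12092


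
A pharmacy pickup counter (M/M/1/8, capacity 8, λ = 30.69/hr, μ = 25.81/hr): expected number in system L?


ρ = 30.69/25.81 = 1.1891
L = ρ[1 − (K+1)ρ^K + Kρ^(K+1)] / [(1−ρ)(1−ρ^(K+1))]
Numerator: 1.1891·(1 − 9·3.996420 + 8·4.752039) = 3.624931
Denominator: (-0.1891)·(-3.752039) = 0.709413
L = 3.624931/0.709413 = 5.1098

Final: 5.1098


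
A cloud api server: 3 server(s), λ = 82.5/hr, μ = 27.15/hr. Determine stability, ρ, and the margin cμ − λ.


Total capacity cμ = 3·27.15 = 81.45/hr
ρ = λ/(cμ) = 82.5/81.45 = 1.0129
Stable ⇔ ρ < 1: NO
Spare capacity = cμ − λ = 81.45 − 82.5 = -1.05/hr

Final: ρ = 1.0129; unstable; margin = -1.05/hr


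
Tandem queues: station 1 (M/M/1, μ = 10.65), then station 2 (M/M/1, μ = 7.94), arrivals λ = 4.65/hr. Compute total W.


Each node sees arrival rate λ = 4.65/hr (tandem ⇒ throughput preserved).
W₁ = 1/(μ₁−λ) = 1/(10.65−4.65) = 0.16667 hr
W₂ = 1/(μ₂−λ) = 1/(7.94−4.65) = 0.30395 hr
W_total = W₁ + W₂ = 0.16667 + 0.30395 = 0.47062 hr

Final: 0.47062 hr


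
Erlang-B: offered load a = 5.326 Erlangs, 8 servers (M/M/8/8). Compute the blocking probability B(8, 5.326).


B(c,a) = (a^c/c!) / Σ_{k=0}^{c} a^k/k!
a^8/8! = 16.057901
Σ terms (k=0..8): 1.00000 + 5.32600 + 14.18314 + 25.17980 + 33.52690 + 35.71285 + 31.70111 + 24.12002 + 16.05790 = 186.807719
B = 16.057901/186.807719 = 0.085960

Final: 0.085960


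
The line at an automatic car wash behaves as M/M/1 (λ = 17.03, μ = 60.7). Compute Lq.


ρ = 17.03/60.7 = 0.2806
Lq = ρ²/(1−ρ) = 0.07871/0.7194 = 0.1094

Final: 0.1094


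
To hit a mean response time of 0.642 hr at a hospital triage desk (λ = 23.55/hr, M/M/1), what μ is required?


W = 1/(μ−λ) ⇒ μ − λ = 1/W = 1/0.642 = 1.5576
μ = λ + 1/W = 23.55 + 1.5576 = 25.1076 per hr

Final: 25.1076 /hr


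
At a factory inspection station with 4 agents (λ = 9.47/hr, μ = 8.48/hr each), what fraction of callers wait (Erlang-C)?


a = λ/μ = 1.1167; ρ = a/4 = 0.2792
P₀ = 0.326549 (from M/M/c formula)
C(c,a) = [a^c/(c!(1−ρ))]·P₀ = [1.55531/(24·0.7208)]·0.326549
= 0.08990·0.326549 = 0.029358

Final: 0.029358


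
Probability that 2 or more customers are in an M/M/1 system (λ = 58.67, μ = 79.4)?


ρ = 58.67/79.4 = 0.7389
P(N ≥ n) = ρ^n = 0.7389^2 = 0.545998

Final: 0.545998


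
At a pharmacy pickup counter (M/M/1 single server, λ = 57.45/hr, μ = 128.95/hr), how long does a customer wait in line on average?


ρ = 57.45/128.95 = 0.4455
Wq = ρ/(μ−λ) = 0.4455/(128.95 − 57.45) = 0.4455/71.50 = 0.006231 hr

Final: 0.006231 hr


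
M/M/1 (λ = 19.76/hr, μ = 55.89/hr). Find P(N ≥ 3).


ρ = 19.76/55.89 = 0.3536
P(N ≥ n) = ρ^n = 0.3536^3 = 0.044194

Final: 0.044194


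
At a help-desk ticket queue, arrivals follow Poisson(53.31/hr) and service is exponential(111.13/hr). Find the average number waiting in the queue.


ρ = 53.31/111.13 = 0.4797
Lq = ρ²/(1−ρ) = 0.2301/0.5203 = 0.4423

Final: 0.4423


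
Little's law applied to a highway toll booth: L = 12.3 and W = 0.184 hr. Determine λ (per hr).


λ = L/W = 12.3/0.184 = 66.8478 /hr

Final: 66.8478 /hr


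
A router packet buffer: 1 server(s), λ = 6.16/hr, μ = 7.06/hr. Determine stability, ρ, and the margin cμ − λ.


Total capacity cμ = 1·7.06 = 7.06/hr
ρ = λ/(cμ) = 6.16/7.06 = 0.8725
Stable ⇔ ρ < 1: YES
Spare capacity = cμ − λ = 7.06 − 6.16 = 0.90/hr

Final: ρ = 0.8725; stable; margin = 0.90/hr


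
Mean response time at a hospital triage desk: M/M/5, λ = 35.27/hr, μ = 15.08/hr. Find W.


a = 2.3389; ρ = 0.4678; P₀ = 0.094796
Lq = P₀·a^c·ρ/(c!(1−ρ)²) = 0.09130
Wq = Lq/λ = 0.09130/35.27 = 0.002589 hr
W = Wq + 1/μ = 0.002589 + 0.06631 = 0.06890 hr

Final: 0.06890 hr


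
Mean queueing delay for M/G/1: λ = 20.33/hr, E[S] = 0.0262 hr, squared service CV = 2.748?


ρ = λ·E[S] = 20.33·0.0262 = 0.5326
E[S²] = E[S]²(1+C_s²) = 0.0262²·(1+2.748) = 0.002573
Wq = λ·E[S²]/(2(1−ρ)) = 20.33·0.002573/(2·0.4674) = 0.05596 hr

Final: 0.05596 hr


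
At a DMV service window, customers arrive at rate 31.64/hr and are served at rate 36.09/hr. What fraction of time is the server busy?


ρ = λ/μ = 31.64/36.09 = 0.8767

Final: 0.8767


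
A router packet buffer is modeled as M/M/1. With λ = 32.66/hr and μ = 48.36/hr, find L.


ρ = λ/μ = 32.66/48.36 = 0.6754
L = ρ/(1−ρ) = 0.6754/(1 − 0.6754) = 0.6754/0.3246 = 2.0803

Final: 2.0803


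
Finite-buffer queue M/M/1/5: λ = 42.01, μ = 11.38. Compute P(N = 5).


ρ = λ/μ = 42.01/11.38 = 3.6916
P_K = (1−ρ)ρ^K/(1−ρ^(K+1)) = (-2.6916·685.570462)/(1 − 2530.827337)
= -1845.256875/-2529.827337 = 0.729400

Final: 0.729400


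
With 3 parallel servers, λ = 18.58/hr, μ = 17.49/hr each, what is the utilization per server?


ρ = λ/(cμ) = 18.58/(3·17.49) = 18.58/52.47 = 0.3541

Final: 0.3541


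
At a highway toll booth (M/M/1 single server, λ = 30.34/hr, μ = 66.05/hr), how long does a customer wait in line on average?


ρ = 30.34/66.05 = 0.4593
Wq = ρ/(μ−λ) = 0.4593/(66.05 − 30.34) = 0.4593/35.71 = 0.01286 hr

Final: 0.01286 hr


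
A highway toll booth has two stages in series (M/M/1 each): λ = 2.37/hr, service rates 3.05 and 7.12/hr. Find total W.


Each node sees arrival rate λ = 2.37/hr (tandem ⇒ throughput preserved).
W₁ = 1/(μ₁−λ) = 1/(3.05−2.37) = 1.47059 hr
W₂ = 1/(μ₂−λ) = 1/(7.12−2.37) = 0.21053 hr
W_total = W₁ + W₂ = 1.47059 + 0.21053 = 1.68111 hr

Final: 1.68111 hr


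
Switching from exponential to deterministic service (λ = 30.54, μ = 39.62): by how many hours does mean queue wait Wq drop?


ρ = 30.54/39.62 = 0.7708
Wq(M/M/1) = ρ/(μ−λ) = 0.7708/9.08 = 0.08489 hr
Wq(M/D/1) = ρ/(2(μ−λ)) = 0.04245 hr
Savings = 0.08489 − 0.04245 = 0.04245 hr

Final: 0.04245 hr


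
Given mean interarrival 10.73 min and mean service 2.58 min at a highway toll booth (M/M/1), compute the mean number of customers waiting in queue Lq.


λ = 60/10.73 = 5.5918 /hr
μ = 60/2.58 = 23.2558 /hr
ρ = λ/μ = 5.5918/23.2558 = 0.2404
Lq = ρ²/(1−ρ) = 0.05781/0.7596 = 0.07612

Final: 0.07612


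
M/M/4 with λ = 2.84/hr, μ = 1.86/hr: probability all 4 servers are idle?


a = λ/μ = 2.84/1.86 = 1.5269; ρ = a/c = 0.3817
Σ_{k=0}^{3} a^k/k! (terms k=0..3) = 1.00000 + 1.52688 + 1.16568 + 0.59329 = 4.28585
Tail: a^4/(4!(1−ρ)) = 5.43528/(24·0.6183) = 0.36629
P₀ = 1/(4.28585 + 0.36629) = 1/4.65214 = 0.214955

Final: 0.214955


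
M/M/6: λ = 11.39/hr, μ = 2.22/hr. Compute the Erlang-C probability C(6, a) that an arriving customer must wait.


a = λ/μ = 5.1306; ρ = a/6 = 0.8551
P₀ = 0.003635 (from M/M/c formula)
C(c,a) = [a^c/(c!(1−ρ))]·P₀ = [18239.98588/(720·0.1449)]·0.003635
= 174.83924·0.003635 = 0.635459

Final: 0.635459


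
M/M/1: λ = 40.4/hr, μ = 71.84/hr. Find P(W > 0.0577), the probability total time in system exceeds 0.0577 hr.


W ~ Exponential(μ−λ) for M/M/1.
μ − λ = 71.84 − 40.4 = 31.4400
P(W > t) = e^{−(μ−λ)t} = e^{−1.8141} = 0.162986

Final: 0.162986


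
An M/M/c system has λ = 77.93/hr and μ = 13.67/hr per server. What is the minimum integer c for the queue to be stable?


Stability requires cμ > λ ⇔ c > λ/μ.
λ/μ = 77.93/13.67 = 5.7008
Minimum integer c = ⌊5.7008⌋ + 1 = 6
Check: 6·13.67 = 82.02 > 77.93, while 5·13.67 = 68.35 ≤ 77.93

Final: 6 servers


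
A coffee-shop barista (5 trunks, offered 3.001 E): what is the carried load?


B(5,3.001) = 0.110140 (Erlang-B)
Carried load = a(1 − B) = 3.001·(1 − 0.110140) = 3.001·0.889860 = 2.6705 E

Final: 2.6705 Erlangs


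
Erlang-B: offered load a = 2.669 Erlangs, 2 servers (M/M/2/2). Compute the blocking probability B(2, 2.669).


B(c,a) = (a^c/c!) / Σ_{k=0}^{c} a^k/k!
a^2/2! = 3.561781
Σ terms (k=0..2): 1.00000 + 2.66900 + 3.56178 = 7.230780
B = 3.561781/7.230780 = 0.492586

Final: 0.492586


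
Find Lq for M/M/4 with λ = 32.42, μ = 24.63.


a = λ/μ = 1.3163; ρ = a/4 = 0.3291
P₀ = 0.266731
Lq = P₀·a^c·ρ / (c!·(1−ρ)²) = 0.266731·3.00189·0.3291/(24·0.45015)
= 0.02439

Final: 0.02439


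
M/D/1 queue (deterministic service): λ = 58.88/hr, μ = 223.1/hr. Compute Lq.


ρ = 58.88/223.1 = 0.2639
M/D/1: Lq = ρ²/(2(1−ρ)) = 0.06965/(2·0.7361) = 0.04731

Final: 0.04731


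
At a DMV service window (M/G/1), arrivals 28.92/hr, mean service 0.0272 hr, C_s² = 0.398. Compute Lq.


ρ = λ·E[S] = 28.92·0.0272 = 0.7866
Lq = ρ²(1+C_s²)/(2(1−ρ)) = 0.6188·(1+0.398)/(2·0.2134)
= 0.6188·1.3980/0.4268 = 2.02706

Final: 2.02706


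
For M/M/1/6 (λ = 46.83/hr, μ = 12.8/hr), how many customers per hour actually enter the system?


ρ = 3.6586; P_K = (1−ρ)ρ^6/(1−ρ^7) = 0.726754
λ_eff = λ(1 − P_K) = 46.83·(1 − 0.726754) = 46.83·0.273246 = 12.7961 /hr

Final: 12.7961 /hr


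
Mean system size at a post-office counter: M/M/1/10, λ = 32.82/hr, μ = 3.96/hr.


ρ = 32.82/3.96 = 8.2879
L = ρ[1 − (K+1)ρ^K + Kρ^(K+1)] / [(1−ρ)(1−ρ^(K+1))]
Numerator: 8.2879·(1 − 11·1529093027.284998 + 10·12672937665.528690) = 910915398269.925659
Denominator: (-7.2879)·(-12672937664.528690) = 92358833585.428787
L = 910915398269.925659/92358833585.428787 = 9.8628

Final: 9.8628


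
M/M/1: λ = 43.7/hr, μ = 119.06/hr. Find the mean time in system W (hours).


W = 1/(μ−λ) = 1/(119.06 − 43.7) = 1/75.36 = 0.01327 hr

Final: 0.01327 hr


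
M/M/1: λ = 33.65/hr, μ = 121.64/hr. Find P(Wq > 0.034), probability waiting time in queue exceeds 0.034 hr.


ρ = 33.65/121.64 = 0.2766
P(Wq > t) = ρ·e^{−(μ−λ)t} = 0.2766·e^{−2.9917}
= 0.2766·0.050204 = 0.013888

Final: 0.013888


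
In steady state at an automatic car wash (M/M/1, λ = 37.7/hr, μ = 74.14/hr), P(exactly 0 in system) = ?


ρ = 37.7/74.14 = 0.5085
P_n = (1−ρ)·ρ^n = (1 − 0.5085)·0.5085^0 = 0.4915·1.000000 = 0.491503

Final: 0.491503


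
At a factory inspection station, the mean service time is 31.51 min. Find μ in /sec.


μ = 1/(service time) in consistent units.
1 second = 0.0166667 min, so μ = 0.0166667/31.51 = 0.0005289 per second

Final: 0.0005289 /sec


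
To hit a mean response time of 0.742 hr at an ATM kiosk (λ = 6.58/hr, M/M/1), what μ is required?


W = 1/(μ−λ) ⇒ μ − λ = 1/W = 1/0.742 = 1.3477
μ = λ + 1/W = 6.58 + 1.3477 = 7.9277 per hr

Final: 7.9277 /hr


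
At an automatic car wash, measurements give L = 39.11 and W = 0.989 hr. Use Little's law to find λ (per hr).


λ = L/W = 39.11/0.989 = 39.5450 /hr

Final: 39.5450 /hr


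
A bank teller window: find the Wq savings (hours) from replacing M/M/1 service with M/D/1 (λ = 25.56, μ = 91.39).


ρ = 25.56/91.39 = 0.2797
Wq(M/M/1) = ρ/(μ−λ) = 0.2797/65.83 = 0.004249 hr
Wq(M/D/1) = ρ/(2(μ−λ)) = 0.002124 hr
Savings = 0.004249 − 0.002124 = 0.002124 hr

Final: 0.002124 hr


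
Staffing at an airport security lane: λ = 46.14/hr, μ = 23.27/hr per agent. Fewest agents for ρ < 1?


Stability requires cμ > λ ⇔ c > λ/μ.
λ/μ = 46.14/23.27 = 1.9828
Minimum integer c = ⌊1.9828⌋ + 1 = 2
Check: 2·23.27 = 46.54 > 46.14, while 1·23.27 = 23.27 ≤ 46.14

Final: 2 servers


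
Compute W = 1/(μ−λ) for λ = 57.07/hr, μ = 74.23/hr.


W = 1/(μ−λ) = 1/(74.23 − 57.07) = 1/17.16 = 0.05828 hr

Final: 0.05828 hr


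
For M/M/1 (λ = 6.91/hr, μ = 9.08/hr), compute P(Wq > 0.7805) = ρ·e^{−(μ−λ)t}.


ρ = 6.91/9.08 = 0.7610
P(Wq > t) = ρ·e^{−(μ−λ)t} = 0.7610·e^{−1.6937}
= 0.7610·0.183841 = 0.139905

Final: 0.139905


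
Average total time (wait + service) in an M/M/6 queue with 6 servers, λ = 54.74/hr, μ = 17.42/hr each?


a = 3.1424; ρ = 0.5237; P₀ = 0.042239
Lq = P₀·a^c·ρ/(c!(1−ρ)²) = 0.13041
Wq = Lq/λ = 0.13041/54.74 = 0.002382 hr
W = Wq + 1/μ = 0.002382 + 0.05741 = 0.05979 hr

Final: 0.05979 hr


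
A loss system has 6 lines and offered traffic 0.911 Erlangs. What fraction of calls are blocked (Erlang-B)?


B(c,a) = (a^c/c!) / Σ_{k=0}^{c} a^k/k!
a^6/6! = 0.0007939
Σ terms (k=0..6): 1.00000 + 0.91100 + 0.41496 + 0.12601 + 0.02870 + 0.005229 + 0.0007939 = 2.486692
B = 0.0007939/2.486692 = 0.0003193

Final: 0.0003193


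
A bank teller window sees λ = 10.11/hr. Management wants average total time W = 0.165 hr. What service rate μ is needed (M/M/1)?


W = 1/(μ−λ) ⇒ μ − λ = 1/W = 1/0.165 = 6.0606
μ = λ + 1/W = 10.11 + 6.0606 = 16.1706 per hr

Final: 16.1706 /hr


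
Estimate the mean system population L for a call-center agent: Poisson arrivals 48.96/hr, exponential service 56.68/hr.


ρ = λ/μ = 48.96/56.68 = 0.8638
L = ρ/(1−ρ) = 0.8638/(1 − 0.8638) = 0.8638/0.1362 = 6.3420

Final: 6.3420


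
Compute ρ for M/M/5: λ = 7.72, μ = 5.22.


ρ = λ/(cμ) = 7.72/(5·5.22) = 7.72/26.10 = 0.2958

Final: 0.2958


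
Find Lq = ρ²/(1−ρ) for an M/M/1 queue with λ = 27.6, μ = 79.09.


ρ = 27.6/79.09 = 0.3490
Lq = ρ²/(1−ρ) = 0.1218/0.6510 = 0.1871

Final: 0.1871


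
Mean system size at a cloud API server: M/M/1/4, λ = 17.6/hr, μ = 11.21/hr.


ρ = 17.6/11.21 = 1.5700
L = ρ[1 − (K+1)ρ^K + Kρ^(K+1)] / [(1−ρ)(1−ρ^(K+1))]
Numerator: 1.5700·(1 − 5·6.076146 + 4·9.539712) = 13.781880
Denominator: (-0.5700)·(-8.539712) = 4.867865
L = 13.781880/4.867865 = 2.8312

Final: 2.8312
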